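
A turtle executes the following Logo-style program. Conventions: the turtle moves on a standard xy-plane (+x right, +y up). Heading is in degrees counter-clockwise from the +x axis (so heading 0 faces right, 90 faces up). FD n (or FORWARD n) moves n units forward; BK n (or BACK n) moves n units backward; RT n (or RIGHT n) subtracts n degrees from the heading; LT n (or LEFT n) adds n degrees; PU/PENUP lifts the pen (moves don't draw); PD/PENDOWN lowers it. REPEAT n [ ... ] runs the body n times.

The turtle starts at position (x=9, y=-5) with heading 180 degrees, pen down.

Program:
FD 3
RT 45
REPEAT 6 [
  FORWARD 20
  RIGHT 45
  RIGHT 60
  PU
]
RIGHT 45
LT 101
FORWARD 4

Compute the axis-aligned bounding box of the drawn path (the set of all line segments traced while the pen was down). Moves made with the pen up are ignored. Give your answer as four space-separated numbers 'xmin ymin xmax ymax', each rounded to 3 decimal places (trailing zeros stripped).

Answer: -8.142 -5 9 9.142

Derivation:
Executing turtle program step by step:
Start: pos=(9,-5), heading=180, pen down
FD 3: (9,-5) -> (6,-5) [heading=180, draw]
RT 45: heading 180 -> 135
REPEAT 6 [
  -- iteration 1/6 --
  FD 20: (6,-5) -> (-8.142,9.142) [heading=135, draw]
  RT 45: heading 135 -> 90
  RT 60: heading 90 -> 30
  PU: pen up
  -- iteration 2/6 --
  FD 20: (-8.142,9.142) -> (9.178,19.142) [heading=30, move]
  RT 45: heading 30 -> 345
  RT 60: heading 345 -> 285
  PU: pen up
  -- iteration 3/6 --
  FD 20: (9.178,19.142) -> (14.355,-0.176) [heading=285, move]
  RT 45: heading 285 -> 240
  RT 60: heading 240 -> 180
  PU: pen up
  -- iteration 4/6 --
  FD 20: (14.355,-0.176) -> (-5.645,-0.176) [heading=180, move]
  RT 45: heading 180 -> 135
  RT 60: heading 135 -> 75
  PU: pen up
  -- iteration 5/6 --
  FD 20: (-5.645,-0.176) -> (-0.469,19.142) [heading=75, move]
  RT 45: heading 75 -> 30
  RT 60: heading 30 -> 330
  PU: pen up
  -- iteration 6/6 --
  FD 20: (-0.469,19.142) -> (16.852,9.142) [heading=330, move]
  RT 45: heading 330 -> 285
  RT 60: heading 285 -> 225
  PU: pen up
]
RT 45: heading 225 -> 180
LT 101: heading 180 -> 281
FD 4: (16.852,9.142) -> (17.615,5.216) [heading=281, move]
Final: pos=(17.615,5.216), heading=281, 2 segment(s) drawn

Segment endpoints: x in {-8.142, 6, 9}, y in {-5, 9.142}
xmin=-8.142, ymin=-5, xmax=9, ymax=9.142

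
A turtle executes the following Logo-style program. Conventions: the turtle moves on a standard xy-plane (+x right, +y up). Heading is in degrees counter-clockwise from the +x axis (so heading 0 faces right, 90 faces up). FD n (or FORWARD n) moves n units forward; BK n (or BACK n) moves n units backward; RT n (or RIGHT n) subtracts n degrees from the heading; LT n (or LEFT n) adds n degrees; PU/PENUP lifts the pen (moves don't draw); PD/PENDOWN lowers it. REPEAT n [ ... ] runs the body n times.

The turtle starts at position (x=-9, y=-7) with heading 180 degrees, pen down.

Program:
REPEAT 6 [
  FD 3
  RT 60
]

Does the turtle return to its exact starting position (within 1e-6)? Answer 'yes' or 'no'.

Answer: yes

Derivation:
Executing turtle program step by step:
Start: pos=(-9,-7), heading=180, pen down
REPEAT 6 [
  -- iteration 1/6 --
  FD 3: (-9,-7) -> (-12,-7) [heading=180, draw]
  RT 60: heading 180 -> 120
  -- iteration 2/6 --
  FD 3: (-12,-7) -> (-13.5,-4.402) [heading=120, draw]
  RT 60: heading 120 -> 60
  -- iteration 3/6 --
  FD 3: (-13.5,-4.402) -> (-12,-1.804) [heading=60, draw]
  RT 60: heading 60 -> 0
  -- iteration 4/6 --
  FD 3: (-12,-1.804) -> (-9,-1.804) [heading=0, draw]
  RT 60: heading 0 -> 300
  -- iteration 5/6 --
  FD 3: (-9,-1.804) -> (-7.5,-4.402) [heading=300, draw]
  RT 60: heading 300 -> 240
  -- iteration 6/6 --
  FD 3: (-7.5,-4.402) -> (-9,-7) [heading=240, draw]
  RT 60: heading 240 -> 180
]
Final: pos=(-9,-7), heading=180, 6 segment(s) drawn

Start position: (-9, -7)
Final position: (-9, -7)
Distance = 0; < 1e-6 -> CLOSED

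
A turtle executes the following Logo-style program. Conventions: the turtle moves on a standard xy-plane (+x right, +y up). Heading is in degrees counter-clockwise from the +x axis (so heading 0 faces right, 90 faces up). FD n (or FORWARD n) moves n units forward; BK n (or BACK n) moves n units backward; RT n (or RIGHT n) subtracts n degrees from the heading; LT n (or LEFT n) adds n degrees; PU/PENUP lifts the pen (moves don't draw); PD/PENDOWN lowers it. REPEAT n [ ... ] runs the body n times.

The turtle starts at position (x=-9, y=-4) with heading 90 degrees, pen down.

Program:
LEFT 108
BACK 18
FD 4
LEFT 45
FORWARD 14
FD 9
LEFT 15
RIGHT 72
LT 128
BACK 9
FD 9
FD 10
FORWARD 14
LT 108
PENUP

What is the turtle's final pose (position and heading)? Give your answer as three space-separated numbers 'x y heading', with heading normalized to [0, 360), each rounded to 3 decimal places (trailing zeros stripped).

Answer: 10.545 -37.431 62

Derivation:
Executing turtle program step by step:
Start: pos=(-9,-4), heading=90, pen down
LT 108: heading 90 -> 198
BK 18: (-9,-4) -> (8.119,1.562) [heading=198, draw]
FD 4: (8.119,1.562) -> (4.315,0.326) [heading=198, draw]
LT 45: heading 198 -> 243
FD 14: (4.315,0.326) -> (-2.041,-12.148) [heading=243, draw]
FD 9: (-2.041,-12.148) -> (-6.127,-20.167) [heading=243, draw]
LT 15: heading 243 -> 258
RT 72: heading 258 -> 186
LT 128: heading 186 -> 314
BK 9: (-6.127,-20.167) -> (-12.379,-13.693) [heading=314, draw]
FD 9: (-12.379,-13.693) -> (-6.127,-20.167) [heading=314, draw]
FD 10: (-6.127,-20.167) -> (0.82,-27.36) [heading=314, draw]
FD 14: (0.82,-27.36) -> (10.545,-37.431) [heading=314, draw]
LT 108: heading 314 -> 62
PU: pen up
Final: pos=(10.545,-37.431), heading=62, 8 segment(s) drawn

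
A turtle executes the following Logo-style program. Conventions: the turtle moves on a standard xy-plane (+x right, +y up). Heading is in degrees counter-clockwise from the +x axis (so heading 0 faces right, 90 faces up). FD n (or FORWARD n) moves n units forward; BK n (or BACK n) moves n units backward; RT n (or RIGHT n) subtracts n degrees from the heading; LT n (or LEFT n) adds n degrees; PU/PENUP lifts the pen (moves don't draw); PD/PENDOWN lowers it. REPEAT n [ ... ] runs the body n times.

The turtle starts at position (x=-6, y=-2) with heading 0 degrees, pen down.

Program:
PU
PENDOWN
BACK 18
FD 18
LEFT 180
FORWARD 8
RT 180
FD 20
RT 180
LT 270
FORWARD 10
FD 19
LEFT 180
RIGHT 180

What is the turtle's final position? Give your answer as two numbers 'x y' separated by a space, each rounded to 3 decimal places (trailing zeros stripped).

Executing turtle program step by step:
Start: pos=(-6,-2), heading=0, pen down
PU: pen up
PD: pen down
BK 18: (-6,-2) -> (-24,-2) [heading=0, draw]
FD 18: (-24,-2) -> (-6,-2) [heading=0, draw]
LT 180: heading 0 -> 180
FD 8: (-6,-2) -> (-14,-2) [heading=180, draw]
RT 180: heading 180 -> 0
FD 20: (-14,-2) -> (6,-2) [heading=0, draw]
RT 180: heading 0 -> 180
LT 270: heading 180 -> 90
FD 10: (6,-2) -> (6,8) [heading=90, draw]
FD 19: (6,8) -> (6,27) [heading=90, draw]
LT 180: heading 90 -> 270
RT 180: heading 270 -> 90
Final: pos=(6,27), heading=90, 6 segment(s) drawn

Answer: 6 27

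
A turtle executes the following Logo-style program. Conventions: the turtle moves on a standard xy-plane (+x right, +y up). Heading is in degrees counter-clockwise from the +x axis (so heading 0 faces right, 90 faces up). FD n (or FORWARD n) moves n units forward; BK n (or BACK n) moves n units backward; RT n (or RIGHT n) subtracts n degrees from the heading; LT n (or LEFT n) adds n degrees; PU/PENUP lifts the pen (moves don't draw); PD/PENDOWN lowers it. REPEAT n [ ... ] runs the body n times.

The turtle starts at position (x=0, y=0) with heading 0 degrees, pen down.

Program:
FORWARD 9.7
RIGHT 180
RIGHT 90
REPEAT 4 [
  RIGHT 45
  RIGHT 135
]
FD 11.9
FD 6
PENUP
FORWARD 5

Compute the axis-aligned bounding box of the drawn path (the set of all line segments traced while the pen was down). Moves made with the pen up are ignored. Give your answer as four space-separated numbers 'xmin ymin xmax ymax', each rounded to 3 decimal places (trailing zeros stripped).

Answer: 0 0 9.7 17.9

Derivation:
Executing turtle program step by step:
Start: pos=(0,0), heading=0, pen down
FD 9.7: (0,0) -> (9.7,0) [heading=0, draw]
RT 180: heading 0 -> 180
RT 90: heading 180 -> 90
REPEAT 4 [
  -- iteration 1/4 --
  RT 45: heading 90 -> 45
  RT 135: heading 45 -> 270
  -- iteration 2/4 --
  RT 45: heading 270 -> 225
  RT 135: heading 225 -> 90
  -- iteration 3/4 --
  RT 45: heading 90 -> 45
  RT 135: heading 45 -> 270
  -- iteration 4/4 --
  RT 45: heading 270 -> 225
  RT 135: heading 225 -> 90
]
FD 11.9: (9.7,0) -> (9.7,11.9) [heading=90, draw]
FD 6: (9.7,11.9) -> (9.7,17.9) [heading=90, draw]
PU: pen up
FD 5: (9.7,17.9) -> (9.7,22.9) [heading=90, move]
Final: pos=(9.7,22.9), heading=90, 3 segment(s) drawn

Segment endpoints: x in {0, 9.7, 9.7, 9.7}, y in {0, 11.9, 17.9}
xmin=0, ymin=0, xmax=9.7, ymax=17.9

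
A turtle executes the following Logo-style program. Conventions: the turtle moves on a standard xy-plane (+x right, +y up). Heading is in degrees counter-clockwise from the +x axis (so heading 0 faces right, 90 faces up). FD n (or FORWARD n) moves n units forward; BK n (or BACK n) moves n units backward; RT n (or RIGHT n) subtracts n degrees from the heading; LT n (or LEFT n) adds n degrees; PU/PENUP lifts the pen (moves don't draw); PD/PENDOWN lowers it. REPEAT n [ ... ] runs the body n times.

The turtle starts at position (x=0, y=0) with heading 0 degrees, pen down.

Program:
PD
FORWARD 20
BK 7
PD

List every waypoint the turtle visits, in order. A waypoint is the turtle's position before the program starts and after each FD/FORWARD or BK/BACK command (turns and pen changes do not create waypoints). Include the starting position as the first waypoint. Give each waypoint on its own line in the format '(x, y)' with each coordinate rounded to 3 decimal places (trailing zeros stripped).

Answer: (0, 0)
(20, 0)
(13, 0)

Derivation:
Executing turtle program step by step:
Start: pos=(0,0), heading=0, pen down
PD: pen down
FD 20: (0,0) -> (20,0) [heading=0, draw]
BK 7: (20,0) -> (13,0) [heading=0, draw]
PD: pen down
Final: pos=(13,0), heading=0, 2 segment(s) drawn
Waypoints (3 total):
(0, 0)
(20, 0)
(13, 0)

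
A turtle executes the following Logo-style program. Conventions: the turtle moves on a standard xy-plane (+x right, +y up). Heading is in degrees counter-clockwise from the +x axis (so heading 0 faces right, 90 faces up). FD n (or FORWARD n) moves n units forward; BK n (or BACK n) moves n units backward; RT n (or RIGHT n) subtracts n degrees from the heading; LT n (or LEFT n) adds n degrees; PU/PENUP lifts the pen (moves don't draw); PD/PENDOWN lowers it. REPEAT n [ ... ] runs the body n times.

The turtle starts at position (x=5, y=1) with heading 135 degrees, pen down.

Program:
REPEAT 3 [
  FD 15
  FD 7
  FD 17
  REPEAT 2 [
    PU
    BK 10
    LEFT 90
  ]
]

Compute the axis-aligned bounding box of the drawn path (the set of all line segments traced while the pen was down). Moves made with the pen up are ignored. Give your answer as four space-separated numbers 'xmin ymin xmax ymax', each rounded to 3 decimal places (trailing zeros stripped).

Answer: -22.577 1 5 28.577

Derivation:
Executing turtle program step by step:
Start: pos=(5,1), heading=135, pen down
REPEAT 3 [
  -- iteration 1/3 --
  FD 15: (5,1) -> (-5.607,11.607) [heading=135, draw]
  FD 7: (-5.607,11.607) -> (-10.556,16.556) [heading=135, draw]
  FD 17: (-10.556,16.556) -> (-22.577,28.577) [heading=135, draw]
  REPEAT 2 [
    -- iteration 1/2 --
    PU: pen up
    BK 10: (-22.577,28.577) -> (-15.506,21.506) [heading=135, move]
    LT 90: heading 135 -> 225
    -- iteration 2/2 --
    PU: pen up
    BK 10: (-15.506,21.506) -> (-8.435,28.577) [heading=225, move]
    LT 90: heading 225 -> 315
  ]
  -- iteration 2/3 --
  FD 15: (-8.435,28.577) -> (2.172,17.971) [heading=315, move]
  FD 7: (2.172,17.971) -> (7.121,13.021) [heading=315, move]
  FD 17: (7.121,13.021) -> (19.142,1) [heading=315, move]
  REPEAT 2 [
    -- iteration 1/2 --
    PU: pen up
    BK 10: (19.142,1) -> (12.071,8.071) [heading=315, move]
    LT 90: heading 315 -> 45
    -- iteration 2/2 --
    PU: pen up
    BK 10: (12.071,8.071) -> (5,1) [heading=45, move]
    LT 90: heading 45 -> 135
  ]
  -- iteration 3/3 --
  FD 15: (5,1) -> (-5.607,11.607) [heading=135, move]
  FD 7: (-5.607,11.607) -> (-10.556,16.556) [heading=135, move]
  FD 17: (-10.556,16.556) -> (-22.577,28.577) [heading=135, move]
  REPEAT 2 [
    -- iteration 1/2 --
    PU: pen up
    BK 10: (-22.577,28.577) -> (-15.506,21.506) [heading=135, move]
    LT 90: heading 135 -> 225
    -- iteration 2/2 --
    PU: pen up
    BK 10: (-15.506,21.506) -> (-8.435,28.577) [heading=225, move]
    LT 90: heading 225 -> 315
  ]
]
Final: pos=(-8.435,28.577), heading=315, 3 segment(s) drawn

Segment endpoints: x in {-22.577, -10.556, -5.607, 5}, y in {1, 11.607, 16.556, 28.577}
xmin=-22.577, ymin=1, xmax=5, ymax=28.577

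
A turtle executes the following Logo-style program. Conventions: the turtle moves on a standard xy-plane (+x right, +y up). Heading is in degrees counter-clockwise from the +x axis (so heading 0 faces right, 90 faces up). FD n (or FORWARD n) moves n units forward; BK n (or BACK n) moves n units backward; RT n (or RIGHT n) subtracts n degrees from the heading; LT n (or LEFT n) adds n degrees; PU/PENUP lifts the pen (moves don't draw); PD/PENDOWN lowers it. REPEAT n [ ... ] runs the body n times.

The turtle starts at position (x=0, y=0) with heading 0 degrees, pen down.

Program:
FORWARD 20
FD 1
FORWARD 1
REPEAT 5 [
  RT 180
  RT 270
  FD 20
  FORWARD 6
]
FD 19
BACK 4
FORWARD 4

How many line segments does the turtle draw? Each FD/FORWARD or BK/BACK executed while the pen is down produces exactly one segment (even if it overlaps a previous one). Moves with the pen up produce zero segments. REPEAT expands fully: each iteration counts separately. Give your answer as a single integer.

Answer: 16

Derivation:
Executing turtle program step by step:
Start: pos=(0,0), heading=0, pen down
FD 20: (0,0) -> (20,0) [heading=0, draw]
FD 1: (20,0) -> (21,0) [heading=0, draw]
FD 1: (21,0) -> (22,0) [heading=0, draw]
REPEAT 5 [
  -- iteration 1/5 --
  RT 180: heading 0 -> 180
  RT 270: heading 180 -> 270
  FD 20: (22,0) -> (22,-20) [heading=270, draw]
  FD 6: (22,-20) -> (22,-26) [heading=270, draw]
  -- iteration 2/5 --
  RT 180: heading 270 -> 90
  RT 270: heading 90 -> 180
  FD 20: (22,-26) -> (2,-26) [heading=180, draw]
  FD 6: (2,-26) -> (-4,-26) [heading=180, draw]
  -- iteration 3/5 --
  RT 180: heading 180 -> 0
  RT 270: heading 0 -> 90
  FD 20: (-4,-26) -> (-4,-6) [heading=90, draw]
  FD 6: (-4,-6) -> (-4,0) [heading=90, draw]
  -- iteration 4/5 --
  RT 180: heading 90 -> 270
  RT 270: heading 270 -> 0
  FD 20: (-4,0) -> (16,0) [heading=0, draw]
  FD 6: (16,0) -> (22,0) [heading=0, draw]
  -- iteration 5/5 --
  RT 180: heading 0 -> 180
  RT 270: heading 180 -> 270
  FD 20: (22,0) -> (22,-20) [heading=270, draw]
  FD 6: (22,-20) -> (22,-26) [heading=270, draw]
]
FD 19: (22,-26) -> (22,-45) [heading=270, draw]
BK 4: (22,-45) -> (22,-41) [heading=270, draw]
FD 4: (22,-41) -> (22,-45) [heading=270, draw]
Final: pos=(22,-45), heading=270, 16 segment(s) drawn
Segments drawn: 16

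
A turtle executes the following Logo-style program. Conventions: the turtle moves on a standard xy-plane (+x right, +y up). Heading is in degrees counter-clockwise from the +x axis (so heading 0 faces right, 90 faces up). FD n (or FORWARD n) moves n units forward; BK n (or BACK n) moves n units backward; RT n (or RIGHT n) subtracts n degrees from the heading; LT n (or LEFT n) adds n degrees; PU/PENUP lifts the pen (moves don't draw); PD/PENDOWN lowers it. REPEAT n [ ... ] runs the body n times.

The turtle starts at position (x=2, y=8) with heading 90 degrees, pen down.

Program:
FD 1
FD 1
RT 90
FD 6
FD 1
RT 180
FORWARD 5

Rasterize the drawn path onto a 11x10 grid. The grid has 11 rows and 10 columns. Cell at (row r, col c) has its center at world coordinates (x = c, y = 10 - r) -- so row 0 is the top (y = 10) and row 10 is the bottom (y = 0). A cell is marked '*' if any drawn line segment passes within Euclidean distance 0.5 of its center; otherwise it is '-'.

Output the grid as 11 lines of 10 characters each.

Answer: --********
--*-------
--*-------
----------
----------
----------
----------
----------
----------
----------
----------

Derivation:
Segment 0: (2,8) -> (2,9)
Segment 1: (2,9) -> (2,10)
Segment 2: (2,10) -> (8,10)
Segment 3: (8,10) -> (9,10)
Segment 4: (9,10) -> (4,10)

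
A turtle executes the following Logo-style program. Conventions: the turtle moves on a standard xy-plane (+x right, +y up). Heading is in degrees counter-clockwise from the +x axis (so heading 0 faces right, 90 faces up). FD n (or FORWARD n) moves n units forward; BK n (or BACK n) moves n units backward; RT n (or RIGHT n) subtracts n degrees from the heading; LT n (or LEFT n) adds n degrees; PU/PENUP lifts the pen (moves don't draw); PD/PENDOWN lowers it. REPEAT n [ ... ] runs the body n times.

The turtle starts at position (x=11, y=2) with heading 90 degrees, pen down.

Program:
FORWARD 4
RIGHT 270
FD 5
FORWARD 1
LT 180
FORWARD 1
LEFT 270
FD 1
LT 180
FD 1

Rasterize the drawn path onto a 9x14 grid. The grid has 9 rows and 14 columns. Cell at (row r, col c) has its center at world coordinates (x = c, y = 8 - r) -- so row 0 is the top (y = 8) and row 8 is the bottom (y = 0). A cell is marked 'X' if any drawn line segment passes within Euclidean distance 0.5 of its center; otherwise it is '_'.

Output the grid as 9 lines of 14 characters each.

Segment 0: (11,2) -> (11,6)
Segment 1: (11,6) -> (6,6)
Segment 2: (6,6) -> (5,6)
Segment 3: (5,6) -> (6,6)
Segment 4: (6,6) -> (6,5)
Segment 5: (6,5) -> (6,6)

Answer: ______________
______________
_____XXXXXXX__
______X____X__
___________X__
___________X__
___________X__
______________
______________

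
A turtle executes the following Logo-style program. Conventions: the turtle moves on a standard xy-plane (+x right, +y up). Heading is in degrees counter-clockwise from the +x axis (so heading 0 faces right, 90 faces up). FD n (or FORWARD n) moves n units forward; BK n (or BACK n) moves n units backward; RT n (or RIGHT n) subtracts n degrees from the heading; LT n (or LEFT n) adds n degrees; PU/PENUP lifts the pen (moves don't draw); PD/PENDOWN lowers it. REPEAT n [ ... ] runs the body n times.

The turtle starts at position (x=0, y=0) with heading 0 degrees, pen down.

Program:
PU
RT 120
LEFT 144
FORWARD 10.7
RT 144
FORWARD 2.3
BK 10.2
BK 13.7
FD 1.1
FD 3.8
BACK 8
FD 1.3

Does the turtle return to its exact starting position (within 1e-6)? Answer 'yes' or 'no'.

Answer: no

Derivation:
Executing turtle program step by step:
Start: pos=(0,0), heading=0, pen down
PU: pen up
RT 120: heading 0 -> 240
LT 144: heading 240 -> 24
FD 10.7: (0,0) -> (9.775,4.352) [heading=24, move]
RT 144: heading 24 -> 240
FD 2.3: (9.775,4.352) -> (8.625,2.36) [heading=240, move]
BK 10.2: (8.625,2.36) -> (13.725,11.194) [heading=240, move]
BK 13.7: (13.725,11.194) -> (20.575,23.058) [heading=240, move]
FD 1.1: (20.575,23.058) -> (20.025,22.106) [heading=240, move]
FD 3.8: (20.025,22.106) -> (18.125,18.815) [heading=240, move]
BK 8: (18.125,18.815) -> (22.125,25.743) [heading=240, move]
FD 1.3: (22.125,25.743) -> (21.475,24.617) [heading=240, move]
Final: pos=(21.475,24.617), heading=240, 0 segment(s) drawn

Start position: (0, 0)
Final position: (21.475, 24.617)
Distance = 32.668; >= 1e-6 -> NOT closed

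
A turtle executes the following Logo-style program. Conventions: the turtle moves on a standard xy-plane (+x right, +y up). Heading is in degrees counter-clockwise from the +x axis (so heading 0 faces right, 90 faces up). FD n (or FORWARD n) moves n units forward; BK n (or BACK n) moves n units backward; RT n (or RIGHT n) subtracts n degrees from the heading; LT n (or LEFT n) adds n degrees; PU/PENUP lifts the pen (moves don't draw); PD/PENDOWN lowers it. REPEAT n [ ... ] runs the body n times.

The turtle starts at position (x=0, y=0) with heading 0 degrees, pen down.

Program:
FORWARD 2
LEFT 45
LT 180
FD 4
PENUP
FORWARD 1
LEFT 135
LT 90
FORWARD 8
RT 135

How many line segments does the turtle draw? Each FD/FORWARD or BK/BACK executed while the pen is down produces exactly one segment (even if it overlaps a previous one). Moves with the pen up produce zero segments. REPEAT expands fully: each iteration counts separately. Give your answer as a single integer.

Answer: 2

Derivation:
Executing turtle program step by step:
Start: pos=(0,0), heading=0, pen down
FD 2: (0,0) -> (2,0) [heading=0, draw]
LT 45: heading 0 -> 45
LT 180: heading 45 -> 225
FD 4: (2,0) -> (-0.828,-2.828) [heading=225, draw]
PU: pen up
FD 1: (-0.828,-2.828) -> (-1.536,-3.536) [heading=225, move]
LT 135: heading 225 -> 0
LT 90: heading 0 -> 90
FD 8: (-1.536,-3.536) -> (-1.536,4.464) [heading=90, move]
RT 135: heading 90 -> 315
Final: pos=(-1.536,4.464), heading=315, 2 segment(s) drawn
Segments drawn: 2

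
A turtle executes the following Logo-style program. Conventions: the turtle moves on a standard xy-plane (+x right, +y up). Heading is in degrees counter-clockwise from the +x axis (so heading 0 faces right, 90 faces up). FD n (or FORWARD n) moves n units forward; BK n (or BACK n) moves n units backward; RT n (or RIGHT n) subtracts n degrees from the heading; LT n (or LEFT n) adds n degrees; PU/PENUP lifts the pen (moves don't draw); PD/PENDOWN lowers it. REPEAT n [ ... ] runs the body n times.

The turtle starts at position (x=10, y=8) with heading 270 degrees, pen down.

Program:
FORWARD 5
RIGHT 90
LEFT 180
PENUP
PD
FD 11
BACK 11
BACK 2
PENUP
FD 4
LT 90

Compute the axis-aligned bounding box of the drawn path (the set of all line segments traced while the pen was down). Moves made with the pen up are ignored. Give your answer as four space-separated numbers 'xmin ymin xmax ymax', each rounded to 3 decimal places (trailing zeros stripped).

Executing turtle program step by step:
Start: pos=(10,8), heading=270, pen down
FD 5: (10,8) -> (10,3) [heading=270, draw]
RT 90: heading 270 -> 180
LT 180: heading 180 -> 0
PU: pen up
PD: pen down
FD 11: (10,3) -> (21,3) [heading=0, draw]
BK 11: (21,3) -> (10,3) [heading=0, draw]
BK 2: (10,3) -> (8,3) [heading=0, draw]
PU: pen up
FD 4: (8,3) -> (12,3) [heading=0, move]
LT 90: heading 0 -> 90
Final: pos=(12,3), heading=90, 4 segment(s) drawn

Segment endpoints: x in {8, 10, 10, 21}, y in {3, 3, 3, 8}
xmin=8, ymin=3, xmax=21, ymax=8

Answer: 8 3 21 8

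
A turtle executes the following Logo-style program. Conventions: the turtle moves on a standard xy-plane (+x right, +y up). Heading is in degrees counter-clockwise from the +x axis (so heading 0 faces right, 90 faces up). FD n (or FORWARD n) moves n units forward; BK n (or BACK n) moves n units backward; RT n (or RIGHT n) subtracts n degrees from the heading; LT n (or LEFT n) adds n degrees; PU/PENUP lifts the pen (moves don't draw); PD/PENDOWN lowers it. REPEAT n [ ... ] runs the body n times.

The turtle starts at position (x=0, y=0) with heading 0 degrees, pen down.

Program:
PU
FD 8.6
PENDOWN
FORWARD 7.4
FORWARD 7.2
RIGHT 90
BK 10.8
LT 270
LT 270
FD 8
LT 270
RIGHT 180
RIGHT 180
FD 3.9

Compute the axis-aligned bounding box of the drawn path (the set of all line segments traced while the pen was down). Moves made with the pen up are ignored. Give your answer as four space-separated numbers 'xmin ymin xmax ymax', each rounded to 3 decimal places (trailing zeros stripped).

Answer: 8.6 0 27.1 18.8

Derivation:
Executing turtle program step by step:
Start: pos=(0,0), heading=0, pen down
PU: pen up
FD 8.6: (0,0) -> (8.6,0) [heading=0, move]
PD: pen down
FD 7.4: (8.6,0) -> (16,0) [heading=0, draw]
FD 7.2: (16,0) -> (23.2,0) [heading=0, draw]
RT 90: heading 0 -> 270
BK 10.8: (23.2,0) -> (23.2,10.8) [heading=270, draw]
LT 270: heading 270 -> 180
LT 270: heading 180 -> 90
FD 8: (23.2,10.8) -> (23.2,18.8) [heading=90, draw]
LT 270: heading 90 -> 0
RT 180: heading 0 -> 180
RT 180: heading 180 -> 0
FD 3.9: (23.2,18.8) -> (27.1,18.8) [heading=0, draw]
Final: pos=(27.1,18.8), heading=0, 5 segment(s) drawn

Segment endpoints: x in {8.6, 16, 23.2, 23.2, 27.1}, y in {0, 10.8, 18.8}
xmin=8.6, ymin=0, xmax=27.1, ymax=18.8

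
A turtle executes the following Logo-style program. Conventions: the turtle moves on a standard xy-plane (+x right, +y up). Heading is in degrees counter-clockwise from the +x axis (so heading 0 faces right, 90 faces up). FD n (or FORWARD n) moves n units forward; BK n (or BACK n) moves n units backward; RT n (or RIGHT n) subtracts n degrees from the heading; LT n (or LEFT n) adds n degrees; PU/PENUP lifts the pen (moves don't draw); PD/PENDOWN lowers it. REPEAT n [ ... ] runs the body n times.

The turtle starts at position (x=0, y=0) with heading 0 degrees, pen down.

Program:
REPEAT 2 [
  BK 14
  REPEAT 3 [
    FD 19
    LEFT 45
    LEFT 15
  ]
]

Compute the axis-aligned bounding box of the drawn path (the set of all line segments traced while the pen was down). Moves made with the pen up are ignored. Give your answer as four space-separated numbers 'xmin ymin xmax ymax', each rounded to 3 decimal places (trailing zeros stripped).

Answer: -14 0 19 32.909

Derivation:
Executing turtle program step by step:
Start: pos=(0,0), heading=0, pen down
REPEAT 2 [
  -- iteration 1/2 --
  BK 14: (0,0) -> (-14,0) [heading=0, draw]
  REPEAT 3 [
    -- iteration 1/3 --
    FD 19: (-14,0) -> (5,0) [heading=0, draw]
    LT 45: heading 0 -> 45
    LT 15: heading 45 -> 60
    -- iteration 2/3 --
    FD 19: (5,0) -> (14.5,16.454) [heading=60, draw]
    LT 45: heading 60 -> 105
    LT 15: heading 105 -> 120
    -- iteration 3/3 --
    FD 19: (14.5,16.454) -> (5,32.909) [heading=120, draw]
    LT 45: heading 120 -> 165
    LT 15: heading 165 -> 180
  ]
  -- iteration 2/2 --
  BK 14: (5,32.909) -> (19,32.909) [heading=180, draw]
  REPEAT 3 [
    -- iteration 1/3 --
    FD 19: (19,32.909) -> (0,32.909) [heading=180, draw]
    LT 45: heading 180 -> 225
    LT 15: heading 225 -> 240
    -- iteration 2/3 --
    FD 19: (0,32.909) -> (-9.5,16.454) [heading=240, draw]
    LT 45: heading 240 -> 285
    LT 15: heading 285 -> 300
    -- iteration 3/3 --
    FD 19: (-9.5,16.454) -> (0,0) [heading=300, draw]
    LT 45: heading 300 -> 345
    LT 15: heading 345 -> 0
  ]
]
Final: pos=(0,0), heading=0, 8 segment(s) drawn

Segment endpoints: x in {-14, -9.5, 0, 0, 5, 5, 14.5, 19}, y in {0, 0, 16.454, 16.454, 32.909}
xmin=-14, ymin=0, xmax=19, ymax=32.909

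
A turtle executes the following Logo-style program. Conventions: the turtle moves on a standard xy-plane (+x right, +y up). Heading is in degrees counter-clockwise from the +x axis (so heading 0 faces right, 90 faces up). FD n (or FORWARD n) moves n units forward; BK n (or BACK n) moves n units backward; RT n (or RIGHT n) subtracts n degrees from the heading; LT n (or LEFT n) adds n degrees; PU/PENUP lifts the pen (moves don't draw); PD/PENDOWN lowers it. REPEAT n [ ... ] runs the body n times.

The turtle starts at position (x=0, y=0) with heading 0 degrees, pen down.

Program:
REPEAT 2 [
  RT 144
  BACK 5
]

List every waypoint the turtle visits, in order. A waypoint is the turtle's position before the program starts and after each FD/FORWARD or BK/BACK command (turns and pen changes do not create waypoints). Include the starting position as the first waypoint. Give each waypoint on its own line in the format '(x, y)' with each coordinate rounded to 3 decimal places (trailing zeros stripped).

Executing turtle program step by step:
Start: pos=(0,0), heading=0, pen down
REPEAT 2 [
  -- iteration 1/2 --
  RT 144: heading 0 -> 216
  BK 5: (0,0) -> (4.045,2.939) [heading=216, draw]
  -- iteration 2/2 --
  RT 144: heading 216 -> 72
  BK 5: (4.045,2.939) -> (2.5,-1.816) [heading=72, draw]
]
Final: pos=(2.5,-1.816), heading=72, 2 segment(s) drawn
Waypoints (3 total):
(0, 0)
(4.045, 2.939)
(2.5, -1.816)

Answer: (0, 0)
(4.045, 2.939)
(2.5, -1.816)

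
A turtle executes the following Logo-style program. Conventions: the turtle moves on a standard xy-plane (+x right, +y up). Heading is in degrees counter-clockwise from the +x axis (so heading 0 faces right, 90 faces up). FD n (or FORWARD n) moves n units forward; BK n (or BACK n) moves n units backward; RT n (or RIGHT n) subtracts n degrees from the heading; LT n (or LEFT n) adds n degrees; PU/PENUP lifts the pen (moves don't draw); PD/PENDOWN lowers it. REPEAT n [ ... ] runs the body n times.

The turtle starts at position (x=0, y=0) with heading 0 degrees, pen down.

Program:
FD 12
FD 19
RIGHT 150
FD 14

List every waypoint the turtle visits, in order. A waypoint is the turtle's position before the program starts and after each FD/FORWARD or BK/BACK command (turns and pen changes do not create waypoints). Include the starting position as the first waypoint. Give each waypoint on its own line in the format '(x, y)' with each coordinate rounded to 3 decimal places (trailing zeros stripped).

Executing turtle program step by step:
Start: pos=(0,0), heading=0, pen down
FD 12: (0,0) -> (12,0) [heading=0, draw]
FD 19: (12,0) -> (31,0) [heading=0, draw]
RT 150: heading 0 -> 210
FD 14: (31,0) -> (18.876,-7) [heading=210, draw]
Final: pos=(18.876,-7), heading=210, 3 segment(s) drawn
Waypoints (4 total):
(0, 0)
(12, 0)
(31, 0)
(18.876, -7)

Answer: (0, 0)
(12, 0)
(31, 0)
(18.876, -7)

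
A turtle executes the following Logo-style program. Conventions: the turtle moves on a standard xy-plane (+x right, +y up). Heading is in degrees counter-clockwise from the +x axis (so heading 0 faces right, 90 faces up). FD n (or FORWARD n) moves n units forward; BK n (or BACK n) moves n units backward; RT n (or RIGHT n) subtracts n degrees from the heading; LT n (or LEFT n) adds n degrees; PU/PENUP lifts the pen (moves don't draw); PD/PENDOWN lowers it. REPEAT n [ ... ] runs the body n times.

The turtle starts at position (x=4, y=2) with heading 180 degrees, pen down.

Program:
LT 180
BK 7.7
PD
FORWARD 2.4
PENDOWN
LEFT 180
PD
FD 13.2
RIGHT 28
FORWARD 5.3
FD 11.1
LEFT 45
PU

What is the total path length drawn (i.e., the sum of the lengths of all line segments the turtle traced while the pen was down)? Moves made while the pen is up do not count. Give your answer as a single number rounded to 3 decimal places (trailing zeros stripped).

Executing turtle program step by step:
Start: pos=(4,2), heading=180, pen down
LT 180: heading 180 -> 0
BK 7.7: (4,2) -> (-3.7,2) [heading=0, draw]
PD: pen down
FD 2.4: (-3.7,2) -> (-1.3,2) [heading=0, draw]
PD: pen down
LT 180: heading 0 -> 180
PD: pen down
FD 13.2: (-1.3,2) -> (-14.5,2) [heading=180, draw]
RT 28: heading 180 -> 152
FD 5.3: (-14.5,2) -> (-19.18,4.488) [heading=152, draw]
FD 11.1: (-19.18,4.488) -> (-28.98,9.699) [heading=152, draw]
LT 45: heading 152 -> 197
PU: pen up
Final: pos=(-28.98,9.699), heading=197, 5 segment(s) drawn

Segment lengths:
  seg 1: (4,2) -> (-3.7,2), length = 7.7
  seg 2: (-3.7,2) -> (-1.3,2), length = 2.4
  seg 3: (-1.3,2) -> (-14.5,2), length = 13.2
  seg 4: (-14.5,2) -> (-19.18,4.488), length = 5.3
  seg 5: (-19.18,4.488) -> (-28.98,9.699), length = 11.1
Total = 39.7

Answer: 39.7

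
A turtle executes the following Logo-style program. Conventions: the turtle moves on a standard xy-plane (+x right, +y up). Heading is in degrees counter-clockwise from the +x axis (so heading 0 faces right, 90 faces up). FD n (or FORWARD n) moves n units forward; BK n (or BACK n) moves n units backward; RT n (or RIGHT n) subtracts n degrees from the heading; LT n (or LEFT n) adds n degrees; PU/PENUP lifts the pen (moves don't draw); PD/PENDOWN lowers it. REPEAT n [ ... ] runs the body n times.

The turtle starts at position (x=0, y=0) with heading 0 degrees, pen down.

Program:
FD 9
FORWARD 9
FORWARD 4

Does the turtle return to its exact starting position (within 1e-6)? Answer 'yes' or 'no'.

Answer: no

Derivation:
Executing turtle program step by step:
Start: pos=(0,0), heading=0, pen down
FD 9: (0,0) -> (9,0) [heading=0, draw]
FD 9: (9,0) -> (18,0) [heading=0, draw]
FD 4: (18,0) -> (22,0) [heading=0, draw]
Final: pos=(22,0), heading=0, 3 segment(s) drawn

Start position: (0, 0)
Final position: (22, 0)
Distance = 22; >= 1e-6 -> NOT closed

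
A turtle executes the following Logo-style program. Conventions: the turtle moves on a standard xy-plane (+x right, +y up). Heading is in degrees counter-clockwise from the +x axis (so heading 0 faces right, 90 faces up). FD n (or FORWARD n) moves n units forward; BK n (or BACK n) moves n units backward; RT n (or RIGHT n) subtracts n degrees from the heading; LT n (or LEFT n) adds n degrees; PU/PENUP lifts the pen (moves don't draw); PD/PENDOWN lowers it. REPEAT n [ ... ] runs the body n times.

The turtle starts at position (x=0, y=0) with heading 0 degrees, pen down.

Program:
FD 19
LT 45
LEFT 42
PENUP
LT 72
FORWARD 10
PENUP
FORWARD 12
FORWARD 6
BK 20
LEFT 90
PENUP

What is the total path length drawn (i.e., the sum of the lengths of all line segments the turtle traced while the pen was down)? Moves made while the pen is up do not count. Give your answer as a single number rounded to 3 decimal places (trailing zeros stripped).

Executing turtle program step by step:
Start: pos=(0,0), heading=0, pen down
FD 19: (0,0) -> (19,0) [heading=0, draw]
LT 45: heading 0 -> 45
LT 42: heading 45 -> 87
PU: pen up
LT 72: heading 87 -> 159
FD 10: (19,0) -> (9.664,3.584) [heading=159, move]
PU: pen up
FD 12: (9.664,3.584) -> (-1.539,7.884) [heading=159, move]
FD 6: (-1.539,7.884) -> (-7.14,10.034) [heading=159, move]
BK 20: (-7.14,10.034) -> (11.531,2.867) [heading=159, move]
LT 90: heading 159 -> 249
PU: pen up
Final: pos=(11.531,2.867), heading=249, 1 segment(s) drawn

Segment lengths:
  seg 1: (0,0) -> (19,0), length = 19
Total = 19

Answer: 19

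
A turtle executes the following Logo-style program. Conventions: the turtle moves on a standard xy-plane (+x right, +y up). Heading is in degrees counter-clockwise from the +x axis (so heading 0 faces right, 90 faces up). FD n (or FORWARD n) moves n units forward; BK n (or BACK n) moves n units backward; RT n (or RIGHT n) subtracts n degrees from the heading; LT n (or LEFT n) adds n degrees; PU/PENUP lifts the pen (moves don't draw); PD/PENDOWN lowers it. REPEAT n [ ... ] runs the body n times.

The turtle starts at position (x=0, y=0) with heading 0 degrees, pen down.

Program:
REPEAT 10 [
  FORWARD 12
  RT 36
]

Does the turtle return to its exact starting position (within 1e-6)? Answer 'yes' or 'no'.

Executing turtle program step by step:
Start: pos=(0,0), heading=0, pen down
REPEAT 10 [
  -- iteration 1/10 --
  FD 12: (0,0) -> (12,0) [heading=0, draw]
  RT 36: heading 0 -> 324
  -- iteration 2/10 --
  FD 12: (12,0) -> (21.708,-7.053) [heading=324, draw]
  RT 36: heading 324 -> 288
  -- iteration 3/10 --
  FD 12: (21.708,-7.053) -> (25.416,-18.466) [heading=288, draw]
  RT 36: heading 288 -> 252
  -- iteration 4/10 --
  FD 12: (25.416,-18.466) -> (21.708,-29.879) [heading=252, draw]
  RT 36: heading 252 -> 216
  -- iteration 5/10 --
  FD 12: (21.708,-29.879) -> (12,-36.932) [heading=216, draw]
  RT 36: heading 216 -> 180
  -- iteration 6/10 --
  FD 12: (12,-36.932) -> (0,-36.932) [heading=180, draw]
  RT 36: heading 180 -> 144
  -- iteration 7/10 --
  FD 12: (0,-36.932) -> (-9.708,-29.879) [heading=144, draw]
  RT 36: heading 144 -> 108
  -- iteration 8/10 --
  FD 12: (-9.708,-29.879) -> (-13.416,-18.466) [heading=108, draw]
  RT 36: heading 108 -> 72
  -- iteration 9/10 --
  FD 12: (-13.416,-18.466) -> (-9.708,-7.053) [heading=72, draw]
  RT 36: heading 72 -> 36
  -- iteration 10/10 --
  FD 12: (-9.708,-7.053) -> (0,0) [heading=36, draw]
  RT 36: heading 36 -> 0
]
Final: pos=(0,0), heading=0, 10 segment(s) drawn

Start position: (0, 0)
Final position: (0, 0)
Distance = 0; < 1e-6 -> CLOSED

Answer: yes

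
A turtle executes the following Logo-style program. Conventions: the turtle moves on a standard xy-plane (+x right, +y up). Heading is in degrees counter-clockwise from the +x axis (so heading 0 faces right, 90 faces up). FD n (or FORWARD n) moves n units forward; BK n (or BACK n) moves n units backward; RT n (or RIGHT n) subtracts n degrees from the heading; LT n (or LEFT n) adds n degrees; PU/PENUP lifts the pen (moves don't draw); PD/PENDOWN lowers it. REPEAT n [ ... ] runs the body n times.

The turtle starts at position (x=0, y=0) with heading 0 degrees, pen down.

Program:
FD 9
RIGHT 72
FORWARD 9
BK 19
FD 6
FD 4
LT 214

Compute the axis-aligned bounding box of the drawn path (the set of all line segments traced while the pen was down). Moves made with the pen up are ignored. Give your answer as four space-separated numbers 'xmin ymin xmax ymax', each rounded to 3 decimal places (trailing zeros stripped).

Answer: 0 -8.56 11.781 9.511

Derivation:
Executing turtle program step by step:
Start: pos=(0,0), heading=0, pen down
FD 9: (0,0) -> (9,0) [heading=0, draw]
RT 72: heading 0 -> 288
FD 9: (9,0) -> (11.781,-8.56) [heading=288, draw]
BK 19: (11.781,-8.56) -> (5.91,9.511) [heading=288, draw]
FD 6: (5.91,9.511) -> (7.764,3.804) [heading=288, draw]
FD 4: (7.764,3.804) -> (9,0) [heading=288, draw]
LT 214: heading 288 -> 142
Final: pos=(9,0), heading=142, 5 segment(s) drawn

Segment endpoints: x in {0, 5.91, 7.764, 9, 11.781}, y in {-8.56, 0, 0, 3.804, 9.511}
xmin=0, ymin=-8.56, xmax=11.781, ymax=9.511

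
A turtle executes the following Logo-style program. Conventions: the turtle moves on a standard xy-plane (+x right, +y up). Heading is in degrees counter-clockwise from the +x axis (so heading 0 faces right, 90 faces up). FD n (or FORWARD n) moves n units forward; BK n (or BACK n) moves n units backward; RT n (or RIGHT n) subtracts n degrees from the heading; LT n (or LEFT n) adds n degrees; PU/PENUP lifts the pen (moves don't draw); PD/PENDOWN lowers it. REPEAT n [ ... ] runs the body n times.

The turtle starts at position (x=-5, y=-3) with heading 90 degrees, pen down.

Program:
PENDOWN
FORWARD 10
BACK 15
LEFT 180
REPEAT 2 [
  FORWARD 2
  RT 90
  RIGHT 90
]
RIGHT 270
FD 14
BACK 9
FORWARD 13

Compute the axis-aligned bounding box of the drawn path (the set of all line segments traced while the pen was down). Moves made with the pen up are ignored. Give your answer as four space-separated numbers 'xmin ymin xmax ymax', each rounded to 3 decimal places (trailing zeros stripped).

Answer: -5 -10 13 7

Derivation:
Executing turtle program step by step:
Start: pos=(-5,-3), heading=90, pen down
PD: pen down
FD 10: (-5,-3) -> (-5,7) [heading=90, draw]
BK 15: (-5,7) -> (-5,-8) [heading=90, draw]
LT 180: heading 90 -> 270
REPEAT 2 [
  -- iteration 1/2 --
  FD 2: (-5,-8) -> (-5,-10) [heading=270, draw]
  RT 90: heading 270 -> 180
  RT 90: heading 180 -> 90
  -- iteration 2/2 --
  FD 2: (-5,-10) -> (-5,-8) [heading=90, draw]
  RT 90: heading 90 -> 0
  RT 90: heading 0 -> 270
]
RT 270: heading 270 -> 0
FD 14: (-5,-8) -> (9,-8) [heading=0, draw]
BK 9: (9,-8) -> (0,-8) [heading=0, draw]
FD 13: (0,-8) -> (13,-8) [heading=0, draw]
Final: pos=(13,-8), heading=0, 7 segment(s) drawn

Segment endpoints: x in {-5, -5, 0, 9, 13}, y in {-10, -8, -8, -8, -8, -3, 7}
xmin=-5, ymin=-10, xmax=13, ymax=7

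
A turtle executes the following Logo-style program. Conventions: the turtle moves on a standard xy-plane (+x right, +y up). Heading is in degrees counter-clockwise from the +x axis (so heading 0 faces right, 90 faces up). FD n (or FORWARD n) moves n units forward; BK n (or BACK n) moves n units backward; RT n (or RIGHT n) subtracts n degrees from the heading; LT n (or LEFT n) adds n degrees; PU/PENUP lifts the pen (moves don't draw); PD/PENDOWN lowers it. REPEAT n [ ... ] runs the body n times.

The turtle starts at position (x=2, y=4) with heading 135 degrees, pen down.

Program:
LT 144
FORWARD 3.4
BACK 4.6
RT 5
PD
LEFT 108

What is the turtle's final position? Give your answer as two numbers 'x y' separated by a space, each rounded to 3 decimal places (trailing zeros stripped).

Executing turtle program step by step:
Start: pos=(2,4), heading=135, pen down
LT 144: heading 135 -> 279
FD 3.4: (2,4) -> (2.532,0.642) [heading=279, draw]
BK 4.6: (2.532,0.642) -> (1.812,5.185) [heading=279, draw]
RT 5: heading 279 -> 274
PD: pen down
LT 108: heading 274 -> 22
Final: pos=(1.812,5.185), heading=22, 2 segment(s) drawn

Answer: 1.812 5.185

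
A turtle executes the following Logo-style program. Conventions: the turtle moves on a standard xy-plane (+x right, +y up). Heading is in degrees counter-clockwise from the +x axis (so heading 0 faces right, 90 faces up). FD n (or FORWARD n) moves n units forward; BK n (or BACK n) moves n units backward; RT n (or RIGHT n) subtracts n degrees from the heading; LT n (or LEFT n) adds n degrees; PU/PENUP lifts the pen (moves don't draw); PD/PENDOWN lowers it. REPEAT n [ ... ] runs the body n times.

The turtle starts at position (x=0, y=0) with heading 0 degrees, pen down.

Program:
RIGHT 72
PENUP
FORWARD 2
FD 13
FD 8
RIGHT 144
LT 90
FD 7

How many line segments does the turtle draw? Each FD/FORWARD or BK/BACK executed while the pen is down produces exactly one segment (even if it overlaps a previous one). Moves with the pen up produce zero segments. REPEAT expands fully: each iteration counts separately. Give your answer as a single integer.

Executing turtle program step by step:
Start: pos=(0,0), heading=0, pen down
RT 72: heading 0 -> 288
PU: pen up
FD 2: (0,0) -> (0.618,-1.902) [heading=288, move]
FD 13: (0.618,-1.902) -> (4.635,-14.266) [heading=288, move]
FD 8: (4.635,-14.266) -> (7.107,-21.874) [heading=288, move]
RT 144: heading 288 -> 144
LT 90: heading 144 -> 234
FD 7: (7.107,-21.874) -> (2.993,-27.537) [heading=234, move]
Final: pos=(2.993,-27.537), heading=234, 0 segment(s) drawn
Segments drawn: 0

Answer: 0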